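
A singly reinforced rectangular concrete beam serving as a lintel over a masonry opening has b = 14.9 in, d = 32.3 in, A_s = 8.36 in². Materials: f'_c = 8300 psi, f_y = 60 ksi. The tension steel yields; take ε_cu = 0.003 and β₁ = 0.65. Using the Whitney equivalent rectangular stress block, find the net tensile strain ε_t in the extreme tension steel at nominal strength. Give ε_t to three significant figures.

a = A_s f_y/(0.85 f'_c b) = 4.772 in.
β₁ = 0.65, so c = a/β₁ = 4.772/0.65 = 7.342 in.
From the linear strain diagram with ε_cu = 0.003: ε_t = 0.003 (d − c)/c = 0.003 × (32.3 − 7.342)/7.342 = 0.0102.
Since ε_t ≥ 0.005, the section is tension-controlled.

ε_t ≈ 0.0102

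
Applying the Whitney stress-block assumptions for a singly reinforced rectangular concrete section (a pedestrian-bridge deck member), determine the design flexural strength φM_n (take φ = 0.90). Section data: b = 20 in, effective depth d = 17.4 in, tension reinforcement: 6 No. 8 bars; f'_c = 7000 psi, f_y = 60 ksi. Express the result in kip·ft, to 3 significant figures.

A_s = 6 × 0.79 = 4.74 in².
T = A_s f_y = 4.74 × 60 = 284.4 kips.
a = T/(0.85 f'_c b) = 284.4/(0.85 × 7 × 20) = 2.390 in.
M_n = T(d − a/2) = 284.4 × (17.4 − 1.195) = 4608.7 kip·in = 4608.7/12 = 384.06 kip·ft.
φM_n = 0.90 × 384.06 = 345.65 kip·ft.

φM_n ≈ 346 kip·ft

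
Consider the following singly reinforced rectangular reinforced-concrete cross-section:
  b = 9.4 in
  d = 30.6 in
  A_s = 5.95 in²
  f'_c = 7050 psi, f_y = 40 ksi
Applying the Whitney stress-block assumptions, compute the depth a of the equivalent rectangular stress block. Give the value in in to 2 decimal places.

a ≈ 4.23 in

T = A_s f_y = 5.95 × 40 = 238 kips.
a = T/(0.85 f'_c b) = 238/(0.85 × 7.05 × 9.4) = 4.23 in.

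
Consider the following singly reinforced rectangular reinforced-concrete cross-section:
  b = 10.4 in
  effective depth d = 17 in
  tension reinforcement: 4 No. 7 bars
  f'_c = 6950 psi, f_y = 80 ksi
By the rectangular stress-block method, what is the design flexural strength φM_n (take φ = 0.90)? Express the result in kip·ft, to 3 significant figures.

A_s = 4 × 0.6 = 2.4 in².
T = A_s f_y = 2.4 × 80 = 192 kips.
a = T/(0.85 f'_c b) = 192/(0.85 × 6.95 × 10.4) = 3.125 in.
M_n = T(d − a/2) = 192 × (17 − 1.5625) = 2964.0 kip·in = 2964.0/12 = 247.00 kip·ft.
φM_n = 0.90 × 247.00 = 222.30 kip·ft.

φM_n ≈ 222 kip·ft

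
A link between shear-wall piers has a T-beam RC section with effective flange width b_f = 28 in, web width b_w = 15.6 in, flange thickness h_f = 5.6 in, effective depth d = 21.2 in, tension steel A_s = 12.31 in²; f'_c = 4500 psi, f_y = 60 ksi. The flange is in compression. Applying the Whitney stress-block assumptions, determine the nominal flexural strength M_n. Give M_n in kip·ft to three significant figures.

M_n ≈ 1090 kip·ft

Tension: T = A_s f_y = 12.31 × 60 = 738.6 kips.
Try a within the flange: a = T/(0.85 f'_c b_f) = 738.6/(0.85 × 4.5 × 28) = 6.896 in.
a = 6.896 > h_f = 5.6 in: the block extends into the web. Split into flange-overhang and web parts.
C_f = 0.85 f'_c (b_f − b_w) h_f = 0.85 × 4.5 × (28 − 15.6) × 5.6 = 265.6 kips.
Remaining web compression depth: a_w = (T − C_f)/(0.85 f'_c b_w) = (738.6 − 265.6)/(0.85 × 4.5 × 15.6) = 7.927 in.
M_n = C_f(d − h_f/2) + (T − C_f)(d − a_w/2) = 265.6 × (21.2 − 2.8) + 473 × (21.2 − 3.9635) = 4887.0 + 8152.9 = 13039.9 kip·in.
M_n = 13039.9/12 = 1086.66 kip·ft.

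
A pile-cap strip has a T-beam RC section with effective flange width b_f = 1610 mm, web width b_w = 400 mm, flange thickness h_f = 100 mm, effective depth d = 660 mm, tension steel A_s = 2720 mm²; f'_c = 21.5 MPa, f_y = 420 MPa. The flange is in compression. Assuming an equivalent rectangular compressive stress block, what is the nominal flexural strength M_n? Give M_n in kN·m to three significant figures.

Tension: T = A_s f_y = 2720 × 420 = 1142400 N.
Try a within the flange: a = T/(0.85 f'_c b_f) = 1142400/(0.85 × 21.5 × 1610) = 38.83 mm.
Since a = 38.83 ≤ h_f = 100 mm, the stress block lies entirely in the flange; analyse as a rectangular beam of width b_f.
M_n = T(d − a/2) = 1142400 × (660 − 19.415) = 731.80 × 10⁶ N·mm.
M_n = 731.80 kN·m.

M_n ≈ 732 kN·m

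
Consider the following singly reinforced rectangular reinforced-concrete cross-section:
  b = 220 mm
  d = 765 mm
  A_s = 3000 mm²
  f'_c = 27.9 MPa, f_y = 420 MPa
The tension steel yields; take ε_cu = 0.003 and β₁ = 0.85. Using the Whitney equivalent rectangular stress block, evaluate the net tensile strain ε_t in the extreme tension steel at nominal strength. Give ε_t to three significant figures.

a = A_s f_y/(0.85 f'_c b) = 241.50 mm.
β₁ = 0.85, so c = a/β₁ = 241.50/0.85 = 284.12 mm.
From the linear strain diagram with ε_cu = 0.003: ε_t = 0.003 (d − c)/c = 0.003 × (765 − 284.12)/284.12 = 0.00508.
Since ε_t ≥ 0.005, the section is tension-controlled.

ε_t ≈ 0.00508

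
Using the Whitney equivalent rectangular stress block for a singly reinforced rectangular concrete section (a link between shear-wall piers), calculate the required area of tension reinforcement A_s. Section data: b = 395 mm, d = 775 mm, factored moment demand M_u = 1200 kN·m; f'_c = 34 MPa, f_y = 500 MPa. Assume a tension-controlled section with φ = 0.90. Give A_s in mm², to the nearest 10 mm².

M_n = M_u/φ = 1200/0.90 = 1333.33 kN·m.
With M_n = 0.85 f'_c a b (d − a/2), solve the quadratic for a:
a = d − √(d² − 2M_n/(0.85 f'_c b)) = 775 − √(775² − 2 × 1333.33×10⁶/(0.85 × 34 × 395)) = 169.17 mm.
A_s = 0.85 f'_c a b / f_y = 0.85 × 34 × 169.17 × 395 / 500 = 3862.3 mm².

A_s ≈ 3860 mm²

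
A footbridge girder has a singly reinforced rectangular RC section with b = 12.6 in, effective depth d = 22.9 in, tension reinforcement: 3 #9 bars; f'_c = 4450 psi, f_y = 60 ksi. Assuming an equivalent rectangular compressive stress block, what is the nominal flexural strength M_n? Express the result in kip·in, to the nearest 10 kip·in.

A_s = 3 × 1 = 3 in².
T = A_s f_y = 3 × 60 = 180 kips.
a = T/(0.85 f'_c b) = 180/(0.85 × 4.45 × 12.6) = 3.777 in.
M_n = T(d − a/2) = 180 × (22.9 − 1.8885) = 3782.1 kip·in.

M_n ≈ 3780 kip·in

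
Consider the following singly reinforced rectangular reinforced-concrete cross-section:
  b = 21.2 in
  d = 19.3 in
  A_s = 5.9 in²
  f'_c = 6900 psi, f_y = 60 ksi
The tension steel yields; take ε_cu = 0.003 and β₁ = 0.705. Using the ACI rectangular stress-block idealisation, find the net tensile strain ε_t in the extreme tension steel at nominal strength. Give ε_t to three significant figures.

ε_t ≈ 0.0113

a = A_s f_y/(0.85 f'_c b) = 2.847 in.
β₁ = 0.705, so c = a/β₁ = 2.847/0.705 = 4.038 in.
From the linear strain diagram with ε_cu = 0.003: ε_t = 0.003 (d − c)/c = 0.003 × (19.3 − 4.038)/4.038 = 0.0113.
Since ε_t ≥ 0.005, the section is tension-controlled.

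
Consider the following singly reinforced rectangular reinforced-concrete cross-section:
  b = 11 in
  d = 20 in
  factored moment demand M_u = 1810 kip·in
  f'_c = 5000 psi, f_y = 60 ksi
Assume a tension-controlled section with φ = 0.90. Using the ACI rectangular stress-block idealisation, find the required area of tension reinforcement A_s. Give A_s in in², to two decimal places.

M_n = M_u/φ = 1810/0.90 = 2011.11 kip·in.
From M_n = 0.85 f'_c a b (d − a/2):
a = d − √(d² − 2M_n/(0.85 f'_c b)) = 20 − √(20² − 2 × 2011.11/(0.85 × 5 × 11)) = 2.281 in.
A_s = 0.85 f'_c a b / f_y = 0.85 × 5 × 2.281 × 11 / 60 = 1.777 in².

A_s ≈ 1.78 in²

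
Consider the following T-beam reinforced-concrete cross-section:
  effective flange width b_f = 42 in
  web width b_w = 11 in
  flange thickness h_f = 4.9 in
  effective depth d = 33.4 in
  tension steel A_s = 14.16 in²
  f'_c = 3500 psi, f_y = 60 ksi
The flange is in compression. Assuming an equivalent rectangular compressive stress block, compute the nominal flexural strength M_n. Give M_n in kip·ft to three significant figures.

Tension: T = A_s f_y = 14.16 × 60 = 849.6 kips.
Try a within the flange: a = T/(0.85 f'_c b_f) = 849.6/(0.85 × 3.5 × 42) = 6.800 in.
a = 6.800 > h_f = 4.9 in: the block extends into the web. Split into flange-overhang and web parts.
C_f = 0.85 f'_c (b_f − b_w) h_f = 0.85 × 3.5 × (42 − 11) × 4.9 = 451.9 kips.
Remaining web compression depth: a_w = (T − C_f)/(0.85 f'_c b_w) = (849.6 − 451.9)/(0.85 × 3.5 × 11) = 12.153 in.
M_n = C_f(d − h_f/2) + (T − C_f)(d − a_w/2) = 451.9 × (33.4 − 2.45) + 397.7 × (33.4 − 6.0765) = 13986.3 + 10866.6 = 24852.9 kip·in.
M_n = 24852.9/12 = 2071.08 kip·ft.

M_n ≈ 2070 kip·ft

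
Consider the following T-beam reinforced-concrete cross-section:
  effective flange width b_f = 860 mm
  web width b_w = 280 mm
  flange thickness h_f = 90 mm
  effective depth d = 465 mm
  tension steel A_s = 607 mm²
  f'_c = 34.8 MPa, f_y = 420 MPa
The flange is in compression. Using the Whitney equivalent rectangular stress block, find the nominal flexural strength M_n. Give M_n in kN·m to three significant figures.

Tension: T = A_s f_y = 607 × 420 = 254940 N.
Try a within the flange: a = T/(0.85 f'_c b_f) = 254940/(0.85 × 34.8 × 860) = 10.02 mm.
Since a = 10.02 ≤ h_f = 90 mm, the stress block lies entirely in the flange; analyse as a rectangular beam of width b_f.
M_n = T(d − a/2) = 254940 × (465 − 5.01) = 117.27 × 10⁶ N·mm.
M_n = 117.27 kN·m.

M_n ≈ 117 kN·m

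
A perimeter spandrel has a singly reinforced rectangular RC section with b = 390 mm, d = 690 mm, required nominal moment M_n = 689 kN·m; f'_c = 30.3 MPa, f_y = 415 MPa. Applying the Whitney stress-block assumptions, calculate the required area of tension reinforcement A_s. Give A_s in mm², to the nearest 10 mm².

A_s ≈ 2610 mm²

With M_n = 0.85 f'_c a b (d − a/2), solve the quadratic for a:
a = d − √(d² − 2M_n/(0.85 f'_c b)) = 690 − √(690² − 2 × 689×10⁶/(0.85 × 30.3 × 390)) = 107.84 mm.
A_s = 0.85 f'_c a b / f_y = 0.85 × 30.3 × 107.84 × 390 / 415 = 2610.1 mm².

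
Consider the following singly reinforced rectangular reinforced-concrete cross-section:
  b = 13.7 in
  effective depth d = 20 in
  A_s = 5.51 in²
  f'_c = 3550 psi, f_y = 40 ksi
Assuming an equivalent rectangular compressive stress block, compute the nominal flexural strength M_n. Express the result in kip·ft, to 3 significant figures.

T = A_s f_y = 5.51 × 40 = 220.4 kips.
a = T/(0.85 f'_c b) = 220.4/(0.85 × 3.55 × 13.7) = 5.331 in.
M_n = T(d − a/2) = 220.4 × (20 − 2.6655) = 3820.5 kip·in = 3820.5/12 = 318.38 kip·ft.

M_n ≈ 318 kip·ft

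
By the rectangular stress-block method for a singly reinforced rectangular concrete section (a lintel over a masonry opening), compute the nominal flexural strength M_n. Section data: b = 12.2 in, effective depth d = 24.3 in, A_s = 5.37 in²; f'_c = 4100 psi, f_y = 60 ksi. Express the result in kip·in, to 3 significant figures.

M_n ≈ 6610 kip·in

T = A_s f_y = 5.37 × 60 = 322.2 kips.
a = T/(0.85 f'_c b) = 322.2/(0.85 × 4.1 × 12.2) = 7.578 in.
M_n = T(d − a/2) = 322.2 × (24.3 − 3.789) = 6608.6 kip·in.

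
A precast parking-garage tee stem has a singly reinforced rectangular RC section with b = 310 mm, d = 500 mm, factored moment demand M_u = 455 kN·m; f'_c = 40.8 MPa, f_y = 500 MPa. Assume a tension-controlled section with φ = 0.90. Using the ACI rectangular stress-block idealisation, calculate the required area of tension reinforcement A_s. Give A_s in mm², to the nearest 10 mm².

M_n = M_u/φ = 455/0.90 = 505.556 kN·m.
With M_n = 0.85 f'_c a b (d − a/2), solve the quadratic for a:
a = d − √(d² − 2M_n/(0.85 f'_c b)) = 500 − √(500² − 2 × 505.556×10⁶/(0.85 × 40.8 × 310)) = 105.09 mm.
A_s = 0.85 f'_c a b / f_y = 0.85 × 40.8 × 105.09 × 310 / 500 = 2259.6 mm².

A_s ≈ 2260 mm²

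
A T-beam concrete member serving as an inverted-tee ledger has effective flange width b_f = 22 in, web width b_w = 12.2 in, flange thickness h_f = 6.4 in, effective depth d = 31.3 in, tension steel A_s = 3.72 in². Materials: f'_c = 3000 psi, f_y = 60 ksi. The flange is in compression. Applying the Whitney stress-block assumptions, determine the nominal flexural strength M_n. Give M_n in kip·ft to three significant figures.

Tension: T = A_s f_y = 3.72 × 60 = 223.2 kips.
Try a within the flange: a = T/(0.85 f'_c b_f) = 223.2/(0.85 × 3 × 22) = 3.979 in.
Since a = 3.979 ≤ h_f = 6.4 in, the stress block lies entirely in the flange; analyse as a rectangular beam of width b_f.
M_n = T(d − a/2) = 223.2 × (31.3 − 1.9895) = 6542.1 kip·in.
M_n = 6542.1/12 = 545.18 kip·ft.

M_n ≈ 545 kip·ft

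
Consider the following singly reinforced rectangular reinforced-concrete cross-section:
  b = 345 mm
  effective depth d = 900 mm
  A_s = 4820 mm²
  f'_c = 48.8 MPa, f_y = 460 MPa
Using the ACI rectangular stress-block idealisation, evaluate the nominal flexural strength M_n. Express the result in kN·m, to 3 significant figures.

M_n ≈ 1820 kN·m

T = A_s f_y = 4820 × 460 = 2217200 N = 2217.2 kN.
From C = T: a = T/(0.85 f'_c b) = 2217200/(0.85 × 48.8 × 345) = 154.93 mm.
M_n = T(d − a/2) = 2217.2 kN × (900 − 77.465) mm = 1823.72 kN·m.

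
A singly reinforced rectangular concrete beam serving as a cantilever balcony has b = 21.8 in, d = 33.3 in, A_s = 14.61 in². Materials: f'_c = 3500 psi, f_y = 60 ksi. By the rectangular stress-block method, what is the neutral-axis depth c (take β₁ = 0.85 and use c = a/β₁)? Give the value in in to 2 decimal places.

c ≈ 15.90 in

T = A_s f_y = 14.61 × 60 = 876.6 kips.
a = T/(0.85 f'_c b) = 876.6/(0.85 × 3.5 × 21.8) = 13.5163 in.
With β₁ = 0.85, c = a/β₁ = 13.5163/0.85 = 15.90 in.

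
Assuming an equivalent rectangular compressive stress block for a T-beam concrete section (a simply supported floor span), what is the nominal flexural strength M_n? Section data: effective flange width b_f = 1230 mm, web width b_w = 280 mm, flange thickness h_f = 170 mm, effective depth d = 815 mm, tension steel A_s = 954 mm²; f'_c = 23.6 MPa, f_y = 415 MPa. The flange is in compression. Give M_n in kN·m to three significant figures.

Tension: T = A_s f_y = 954 × 415 = 395910 N.
Try a within the flange: a = T/(0.85 f'_c b_f) = 395910/(0.85 × 23.6 × 1230) = 16.05 mm.
Since a = 16.05 ≤ h_f = 170 mm, the stress block lies entirely in the flange; analyse as a rectangular beam of width b_f.
M_n = T(d − a/2) = 395910 × (815 − 8.025) = 319.49 × 10⁶ N·mm.
M_n = 319.49 kN·m.

M_n ≈ 319 kN·m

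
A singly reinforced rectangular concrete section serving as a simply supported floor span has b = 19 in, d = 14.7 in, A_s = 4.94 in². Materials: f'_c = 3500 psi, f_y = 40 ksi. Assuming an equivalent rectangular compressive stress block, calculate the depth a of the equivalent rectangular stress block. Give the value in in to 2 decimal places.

a ≈ 3.50 in

T = A_s f_y = 4.94 × 40 = 197.6 kips.
a = T/(0.85 f'_c b) = 197.6/(0.85 × 3.5 × 19) = 3.50 in.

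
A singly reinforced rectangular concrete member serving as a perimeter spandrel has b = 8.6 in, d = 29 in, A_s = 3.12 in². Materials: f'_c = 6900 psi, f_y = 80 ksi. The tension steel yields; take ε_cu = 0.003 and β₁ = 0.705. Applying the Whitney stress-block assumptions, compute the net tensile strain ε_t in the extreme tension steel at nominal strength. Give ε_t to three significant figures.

ε_t ≈ 0.00939

a = A_s f_y/(0.85 f'_c b) = 4.949 in.
β₁ = 0.705, so c = a/β₁ = 4.949/0.705 = 7.020 in.
From the linear strain diagram with ε_cu = 0.003: ε_t = 0.003 (d − c)/c = 0.003 × (29 − 7.020)/7.020 = 0.00939.
Since ε_t ≥ 0.005, the section is tension-controlled.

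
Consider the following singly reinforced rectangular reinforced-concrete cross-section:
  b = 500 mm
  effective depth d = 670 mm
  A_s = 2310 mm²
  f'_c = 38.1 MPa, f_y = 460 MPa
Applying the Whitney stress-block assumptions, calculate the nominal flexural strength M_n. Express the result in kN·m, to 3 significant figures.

M_n ≈ 677 kN·m

T = A_s f_y = 2310 × 460 = 1062600 N = 1062.6 kN.
From C = T: a = T/(0.85 f'_c b) = 1062600/(0.85 × 38.1 × 500) = 65.62 mm.
M_n = T(d − a/2) = 1062.6 kN × (670 − 32.81) mm = 677.08 kN·m.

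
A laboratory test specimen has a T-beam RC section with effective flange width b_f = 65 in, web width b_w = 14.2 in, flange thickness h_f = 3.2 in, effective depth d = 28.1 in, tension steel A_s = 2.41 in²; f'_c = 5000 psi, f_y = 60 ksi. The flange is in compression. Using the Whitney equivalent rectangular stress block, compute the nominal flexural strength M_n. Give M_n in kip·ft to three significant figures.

Tension: T = A_s f_y = 2.41 × 60 = 144.6 kips.
Try a within the flange: a = T/(0.85 f'_c b_f) = 144.6/(0.85 × 5 × 65) = 0.523 in.
Since a = 0.523 ≤ h_f = 3.2 in, the stress block lies entirely in the flange; analyse as a rectangular beam of width b_f.
M_n = T(d − a/2) = 144.6 × (28.1 − 0.2615) = 4025.4 kip·in.
M_n = 4025.4/12 = 335.45 kip·ft.

M_n ≈ 335 kip·ft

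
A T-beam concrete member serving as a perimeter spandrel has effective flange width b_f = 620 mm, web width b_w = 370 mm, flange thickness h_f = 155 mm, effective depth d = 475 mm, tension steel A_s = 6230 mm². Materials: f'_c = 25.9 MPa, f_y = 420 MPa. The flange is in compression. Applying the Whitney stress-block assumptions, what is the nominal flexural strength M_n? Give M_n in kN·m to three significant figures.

M_n ≈ 986 kN·m

Tension: T = A_s f_y = 6230 × 420 = 2616600 N.
Try a within the flange: a = T/(0.85 f'_c b_f) = 2616600/(0.85 × 25.9 × 620) = 191.70 mm.
a = 191.70 > h_f = 155 mm: the block extends into the web. Split into flange-overhang and web parts.
C_f = 0.85 f'_c (b_f − b_w) h_f = 0.85 × 25.9 × (620 − 370) × 155 = 853081 N.
Remaining web compression depth: a_w = (T − C_f)/(0.85 f'_c b_w) = (2616600 − 853081)/(0.85 × 25.9 × 370) = 216.50 mm.
M_n = C_f(d − h_f/2) + (T − C_f)(d − a_w/2) = 853081 × (475 − 77.5) + 1763519 × (475 − 108.25) = 339.10 + 646.77 = 985.87 × 10⁶ N·mm.
M_n = 985.87 kN·m.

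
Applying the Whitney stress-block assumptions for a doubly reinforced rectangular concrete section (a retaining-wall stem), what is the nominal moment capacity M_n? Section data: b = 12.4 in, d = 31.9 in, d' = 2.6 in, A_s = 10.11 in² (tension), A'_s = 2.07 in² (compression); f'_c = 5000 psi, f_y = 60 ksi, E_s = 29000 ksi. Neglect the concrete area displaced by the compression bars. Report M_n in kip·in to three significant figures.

M_n ≈ 16800 kip·in

Assume both steels yield.
a = (A_s − A'_s) f_y/(0.85 f'_c b) = (10.11 − 2.07) × 60/(0.85 × 5 × 12.4) = 9.154 in.
c = a/β₁ = 9.154/0.8 = 11.443 in; ε'_s = 0.003(c − d')/c = 0.0023 ≥ ε_y = 0.0021, so the compression steel yields.
M_n = (A_s − A'_s) f_y (d − a/2) + A'_s f_y (d − d') = 482.4 × (31.9 − 4.577) + 124.2 × (31.9 − 2.6) = 13180.6 + 3639.1 = 16819.7 kip·in.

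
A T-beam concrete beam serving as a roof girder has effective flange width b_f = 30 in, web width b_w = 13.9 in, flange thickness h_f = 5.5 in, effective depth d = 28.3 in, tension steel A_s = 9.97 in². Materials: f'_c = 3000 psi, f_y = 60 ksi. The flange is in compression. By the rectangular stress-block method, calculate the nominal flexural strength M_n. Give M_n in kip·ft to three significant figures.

M_n ≈ 1200 kip·ft

Tension: T = A_s f_y = 9.97 × 60 = 598.2 kips.
Try a within the flange: a = T/(0.85 f'_c b_f) = 598.2/(0.85 × 3 × 30) = 7.820 in.
a = 7.820 > h_f = 5.5 in: the block extends into the web. Split into flange-overhang and web parts.
C_f = 0.85 f'_c (b_f − b_w) h_f = 0.85 × 3 × (30 − 13.9) × 5.5 = 225.8 kips.
Remaining web compression depth: a_w = (T − C_f)/(0.85 f'_c b_w) = (598.2 − 225.8)/(0.85 × 3 × 13.9) = 10.506 in.
M_n = C_f(d − h_f/2) + (T − C_f)(d − a_w/2) = 225.8 × (28.3 − 2.75) + 372.4 × (28.3 − 5.253) = 5769.2 + 8582.7 = 14351.9 kip·in.
M_n = 14351.9/12 = 1195.99 kip·ft.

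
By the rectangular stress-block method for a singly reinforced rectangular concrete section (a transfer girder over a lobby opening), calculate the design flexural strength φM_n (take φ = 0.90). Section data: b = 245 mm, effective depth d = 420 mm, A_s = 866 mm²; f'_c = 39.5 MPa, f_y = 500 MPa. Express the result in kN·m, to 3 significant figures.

T = A_s f_y = 866 × 500 = 433000 N = 433 kN.
From C = T: a = T/(0.85 f'_c b) = 433000/(0.85 × 39.5 × 245) = 52.64 mm.
M_n = T(d − a/2) = 433 kN × (420 − 26.32) mm = 170.46 kN·m.
φM_n = 0.90 × 170.46 = 153.41 kN·m.

φM_n ≈ 153 kN·m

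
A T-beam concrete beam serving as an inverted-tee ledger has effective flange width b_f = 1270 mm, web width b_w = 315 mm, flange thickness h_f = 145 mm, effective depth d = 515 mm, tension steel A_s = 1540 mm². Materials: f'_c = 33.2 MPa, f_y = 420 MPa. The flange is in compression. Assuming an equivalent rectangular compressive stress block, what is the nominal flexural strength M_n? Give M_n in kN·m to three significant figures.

Tension: T = A_s f_y = 1540 × 420 = 646800 N.
Try a within the flange: a = T/(0.85 f'_c b_f) = 646800/(0.85 × 33.2 × 1270) = 18.05 mm.
Since a = 18.05 ≤ h_f = 145 mm, the stress block lies entirely in the flange; analyse as a rectangular beam of width b_f.
M_n = T(d − a/2) = 646800 × (515 − 9.025) = 327.26 × 10⁶ N·mm.
M_n = 327.26 kN·m.

M_n ≈ 327 kN·m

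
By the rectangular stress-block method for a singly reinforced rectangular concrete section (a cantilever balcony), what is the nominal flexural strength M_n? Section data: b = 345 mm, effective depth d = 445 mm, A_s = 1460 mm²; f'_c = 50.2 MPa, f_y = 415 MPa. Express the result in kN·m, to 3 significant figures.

T = A_s f_y = 1460 × 415 = 605900 N = 605.9 kN.
From C = T: a = T/(0.85 f'_c b) = 605900/(0.85 × 50.2 × 345) = 41.16 mm.
M_n = T(d − a/2) = 605.9 kN × (445 − 20.58) mm = 257.16 kN·m.

M_n ≈ 257 kN·m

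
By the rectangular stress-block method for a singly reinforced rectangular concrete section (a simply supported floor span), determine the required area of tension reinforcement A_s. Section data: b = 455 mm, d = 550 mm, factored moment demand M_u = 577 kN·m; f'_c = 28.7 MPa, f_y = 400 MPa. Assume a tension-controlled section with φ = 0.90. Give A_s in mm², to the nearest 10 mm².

A_s ≈ 3260 mm²

M_n = M_u/φ = 577/0.90 = 641.111 kN·m.
With M_n = 0.85 f'_c a b (d − a/2), solve the quadratic for a:
a = d − √(d² − 2M_n/(0.85 f'_c b)) = 550 − √(550² − 2 × 641.111×10⁶/(0.85 × 28.7 × 455)) = 117.59 mm.
A_s = 0.85 f'_c a b / f_y = 0.85 × 28.7 × 117.59 × 455 / 400 = 3263.0 mm².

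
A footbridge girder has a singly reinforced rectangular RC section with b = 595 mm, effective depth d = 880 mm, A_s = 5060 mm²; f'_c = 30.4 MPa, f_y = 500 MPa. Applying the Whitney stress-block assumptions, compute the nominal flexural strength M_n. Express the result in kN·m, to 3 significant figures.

M_n ≈ 2020 kN·m

T = A_s f_y = 5060 × 500 = 2530000 N = 2530 kN.
From C = T: a = T/(0.85 f'_c b) = 2530000/(0.85 × 30.4 × 595) = 164.55 mm.
M_n = T(d − a/2) = 2530 kN × (880 − 82.275) mm = 2018.24 kN·m.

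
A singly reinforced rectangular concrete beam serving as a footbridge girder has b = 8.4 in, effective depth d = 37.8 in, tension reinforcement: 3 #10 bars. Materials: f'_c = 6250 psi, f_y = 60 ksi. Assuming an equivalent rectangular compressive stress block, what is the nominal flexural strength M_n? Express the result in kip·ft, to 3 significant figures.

A_s = 3 × 1.27 = 3.81 in².
T = A_s f_y = 3.81 × 60 = 228.6 kips.
a = T/(0.85 f'_c b) = 228.6/(0.85 × 6.25 × 8.4) = 5.123 in.
M_n = T(d − a/2) = 228.6 × (37.8 − 2.5615) = 8055.5 kip·in = 8055.5/12 = 671.29 kip·ft.

M_n ≈ 671 kip·ft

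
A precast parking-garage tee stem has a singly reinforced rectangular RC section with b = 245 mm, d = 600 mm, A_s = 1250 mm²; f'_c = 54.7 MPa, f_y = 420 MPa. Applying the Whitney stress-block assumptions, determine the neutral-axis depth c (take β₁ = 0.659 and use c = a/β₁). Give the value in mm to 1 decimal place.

c ≈ 69.9 mm

T = A_s f_y = 1250 × 420 = 525000 N = 525 kN.
Setting C = 0.85 f'_c a b equal to T: a = 525000/(0.85 × 54.7 × 245) = 46.088 mm.
With β₁ = 0.659, c = a/β₁ = 46.088/0.659 = 69.9 mm.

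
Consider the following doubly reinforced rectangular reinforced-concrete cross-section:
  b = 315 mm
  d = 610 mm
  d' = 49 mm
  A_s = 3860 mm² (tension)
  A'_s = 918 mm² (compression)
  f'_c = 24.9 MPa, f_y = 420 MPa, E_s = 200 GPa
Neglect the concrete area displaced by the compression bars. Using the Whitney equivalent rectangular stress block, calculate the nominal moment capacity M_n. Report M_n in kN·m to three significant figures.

M_n ≈ 856 kN·m

Assume both tension and compression steel yield.
Net tension couple steel: A_s − A'_s = 2942 mm².
a = (A_s − A'_s) f_y / (0.85 f'_c b) = 1235640/(0.85 × 24.9 × 315) = 185.34 mm.
c = a/β₁ = 185.34/0.85 = 218.05 mm; ε'_s = 0.003(c − d')/c = 0.0023 ≥ f_y/E_s = 0.0021, so compression steel does yield.
M_n = (A_s − A'_s) f_y (d − a/2) + A'_s f_y (d − d') = [1235640 × (610 − 92.67) + 385560 × (610 − 49)] × 10⁻⁶ = 639.23 + 216.30 = 855.53 kN·m.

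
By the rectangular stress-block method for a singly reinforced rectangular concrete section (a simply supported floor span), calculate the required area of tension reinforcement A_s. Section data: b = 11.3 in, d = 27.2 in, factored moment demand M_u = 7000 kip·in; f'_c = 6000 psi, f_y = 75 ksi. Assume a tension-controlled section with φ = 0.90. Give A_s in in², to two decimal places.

A_s ≈ 4.24 in²

M_n = M_u/φ = 7000/0.90 = 7777.78 kip·in.
From M_n = 0.85 f'_c a b (d − a/2):
a = d − √(d² − 2M_n/(0.85 f'_c b)) = 27.2 − √(27.2² − 2 × 7777.78/(0.85 × 6 × 11.3)) = 5.522 in.
A_s = 0.85 f'_c a b / f_y = 0.85 × 6 × 5.522 × 11.3 / 75 = 4.243 in².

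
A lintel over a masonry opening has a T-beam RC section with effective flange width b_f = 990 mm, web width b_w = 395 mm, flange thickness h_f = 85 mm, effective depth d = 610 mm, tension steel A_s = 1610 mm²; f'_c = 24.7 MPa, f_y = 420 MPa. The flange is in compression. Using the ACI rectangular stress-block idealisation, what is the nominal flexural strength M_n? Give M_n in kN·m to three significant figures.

Tension: T = A_s f_y = 1610 × 420 = 676200 N.
Try a within the flange: a = T/(0.85 f'_c b_f) = 676200/(0.85 × 24.7 × 990) = 32.53 mm.
Since a = 32.53 ≤ h_f = 85 mm, the stress block lies entirely in the flange; analyse as a rectangular beam of width b_f.
M_n = T(d − a/2) = 676200 × (610 − 16.265) = 401.48 × 10⁶ N·mm.
M_n = 401.48 kN·m.

M_n ≈ 401 kN·m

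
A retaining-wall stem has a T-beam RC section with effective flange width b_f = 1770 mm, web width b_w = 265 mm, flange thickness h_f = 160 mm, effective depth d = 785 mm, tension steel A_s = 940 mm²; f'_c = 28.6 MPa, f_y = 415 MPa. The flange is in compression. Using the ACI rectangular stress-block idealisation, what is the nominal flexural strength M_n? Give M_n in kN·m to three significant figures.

Tension: T = A_s f_y = 940 × 415 = 390100 N.
Try a within the flange: a = T/(0.85 f'_c b_f) = 390100/(0.85 × 28.6 × 1770) = 9.07 mm.
Since a = 9.07 ≤ h_f = 160 mm, the stress block lies entirely in the flange; analyse as a rectangular beam of width b_f.
M_n = T(d − a/2) = 390100 × (785 − 4.535) = 304.46 × 10⁶ N·mm.
M_n = 304.46 kN·m.

M_n ≈ 304 kN·m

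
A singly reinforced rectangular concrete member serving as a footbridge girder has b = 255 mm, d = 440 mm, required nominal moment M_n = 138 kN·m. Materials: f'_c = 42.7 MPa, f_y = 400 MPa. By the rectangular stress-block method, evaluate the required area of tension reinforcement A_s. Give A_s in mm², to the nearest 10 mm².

With M_n = 0.85 f'_c a b (d − a/2), solve the quadratic for a:
a = d − √(d² − 2M_n/(0.85 f'_c b)) = 440 − √(440² − 2 × 138×10⁶/(0.85 × 42.7 × 255)) = 35.30 mm.
A_s = 0.85 f'_c a b / f_y = 0.85 × 42.7 × 35.30 × 255 / 400 = 816.8 mm².

A_s ≈ 820 mm²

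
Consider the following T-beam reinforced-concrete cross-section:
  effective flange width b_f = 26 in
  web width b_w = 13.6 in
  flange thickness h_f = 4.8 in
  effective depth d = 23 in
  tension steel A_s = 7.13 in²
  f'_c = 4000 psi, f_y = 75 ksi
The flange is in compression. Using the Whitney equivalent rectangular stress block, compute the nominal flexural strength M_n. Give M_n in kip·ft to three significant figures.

Tension: T = A_s f_y = 7.13 × 75 = 534.75 kips.
Try a within the flange: a = T/(0.85 f'_c b_f) = 534.75/(0.85 × 4 × 26) = 6.049 in.
a = 6.049 > h_f = 4.8 in: the block extends into the web. Split into flange-overhang and web parts.
C_f = 0.85 f'_c (b_f − b_w) h_f = 0.85 × 4 × (26 − 13.6) × 4.8 = 202.4 kips.
Remaining web compression depth: a_w = (T − C_f)/(0.85 f'_c b_w) = (534.75 − 202.4)/(0.85 × 4 × 13.6) = 7.188 in.
M_n = C_f(d − h_f/2) + (T − C_f)(d − a_w/2) = 202.4 × (23 − 2.4) + 332.35 × (23 − 3.594) = 4169.4 + 6449.6 = 10619.0 kip·in.
M_n = 10619.0/12 = 884.92 kip·ft.

M_n ≈ 885 kip·ft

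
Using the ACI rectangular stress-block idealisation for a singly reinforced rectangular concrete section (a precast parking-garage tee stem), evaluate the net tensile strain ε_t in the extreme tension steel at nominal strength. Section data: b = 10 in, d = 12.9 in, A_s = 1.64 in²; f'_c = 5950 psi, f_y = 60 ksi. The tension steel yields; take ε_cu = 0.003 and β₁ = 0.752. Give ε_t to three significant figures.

a = A_s f_y/(0.85 f'_c b) = 1.946 in.
β₁ = 0.752, so c = a/β₁ = 1.946/0.752 = 2.588 in.
From the linear strain diagram with ε_cu = 0.003: ε_t = 0.003 (d − c)/c = 0.003 × (12.9 − 2.588)/2.588 = 0.0120.
Since ε_t ≥ 0.005, the section is tension-controlled.

ε_t ≈ 0.0120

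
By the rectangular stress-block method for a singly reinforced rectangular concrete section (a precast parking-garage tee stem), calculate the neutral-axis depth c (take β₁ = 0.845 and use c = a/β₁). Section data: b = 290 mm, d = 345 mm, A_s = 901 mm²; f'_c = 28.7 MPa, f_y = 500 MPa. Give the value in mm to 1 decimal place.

c ≈ 75.4 mm

T = A_s f_y = 901 × 500 = 450500 N = 450.5 kN.
Setting C = 0.85 f'_c a b equal to T: a = 450500/(0.85 × 28.7 × 290) = 63.679 mm.
With β₁ = 0.845, c = a/β₁ = 63.679/0.845 = 75.4 mm.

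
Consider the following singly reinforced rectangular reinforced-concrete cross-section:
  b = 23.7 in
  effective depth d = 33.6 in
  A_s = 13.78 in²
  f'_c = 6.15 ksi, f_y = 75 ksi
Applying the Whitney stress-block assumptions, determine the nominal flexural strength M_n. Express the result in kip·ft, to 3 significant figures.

M_n ≈ 2530 kip·ft

T = A_s f_y = 13.78 × 75 = 1033.5 kips.
a = T/(0.85 f'_c b) = 1033.5/(0.85 × 6.15 × 23.7) = 8.342 in.
M_n = T(d − a/2) = 1033.5 × (33.6 − 4.171) = 30414.9 kip·in = 30414.9/12 = 2534.58 kip·ft.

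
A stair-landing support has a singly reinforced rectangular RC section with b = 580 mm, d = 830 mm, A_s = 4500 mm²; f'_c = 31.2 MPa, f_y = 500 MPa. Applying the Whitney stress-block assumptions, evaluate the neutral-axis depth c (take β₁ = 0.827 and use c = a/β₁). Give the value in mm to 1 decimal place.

c ≈ 176.9 mm

T = A_s f_y = 4500 × 500 = 2250000 N = 2250 kN.
Setting C = 0.85 f'_c a b equal to T: a = 2250000/(0.85 × 31.2 × 580) = 146.279 mm.
With β₁ = 0.827, c = a/β₁ = 146.279/0.827 = 176.9 mm.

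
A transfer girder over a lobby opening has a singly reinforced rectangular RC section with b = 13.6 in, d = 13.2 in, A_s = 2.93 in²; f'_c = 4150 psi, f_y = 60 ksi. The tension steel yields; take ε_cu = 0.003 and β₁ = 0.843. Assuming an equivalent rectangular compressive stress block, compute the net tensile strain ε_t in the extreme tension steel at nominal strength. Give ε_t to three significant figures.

a = A_s f_y/(0.85 f'_c b) = 3.664 in.
β₁ = 0.843, so c = a/β₁ = 3.664/0.843 = 4.346 in.
From the linear strain diagram with ε_cu = 0.003: ε_t = 0.003 (d − c)/c = 0.003 × (13.2 − 4.346)/4.346 = 0.00611.
Since ε_t ≥ 0.005, the section is tension-controlled.

ε_t ≈ 0.00611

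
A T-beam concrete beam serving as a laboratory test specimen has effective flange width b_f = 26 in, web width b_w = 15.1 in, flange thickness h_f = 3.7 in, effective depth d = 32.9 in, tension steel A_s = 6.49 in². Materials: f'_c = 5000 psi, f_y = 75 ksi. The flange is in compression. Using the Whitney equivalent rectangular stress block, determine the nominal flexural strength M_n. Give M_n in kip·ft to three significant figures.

M_n ≈ 1240 kip·ft

Tension: T = A_s f_y = 6.49 × 75 = 486.75 kips.
Try a within the flange: a = T/(0.85 f'_c b_f) = 486.75/(0.85 × 5 × 26) = 4.405 in.
a = 4.405 > h_f = 3.7 in: the block extends into the web. Split into flange-overhang and web parts.
C_f = 0.85 f'_c (b_f − b_w) h_f = 0.85 × 5 × (26 − 15.1) × 3.7 = 171.4 kips.
Remaining web compression depth: a_w = (T − C_f)/(0.85 f'_c b_w) = (486.75 − 171.4)/(0.85 × 5 × 15.1) = 4.914 in.
M_n = C_f(d − h_f/2) + (T − C_f)(d − a_w/2) = 171.4 × (32.9 − 1.85) + 315.35 × (32.9 − 2.457) = 5322.0 + 9600.2 = 14922.2 kip·in.
M_n = 14922.2/12 = 1243.52 kip·ft.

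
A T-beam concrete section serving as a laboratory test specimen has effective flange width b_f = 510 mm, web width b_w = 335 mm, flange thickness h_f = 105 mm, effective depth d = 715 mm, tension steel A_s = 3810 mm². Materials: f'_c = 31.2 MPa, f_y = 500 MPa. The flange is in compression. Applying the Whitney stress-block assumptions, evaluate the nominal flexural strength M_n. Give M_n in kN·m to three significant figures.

M_n ≈ 1220 kN·m

Tension: T = A_s f_y = 3810 × 500 = 1905000 N.
Try a within the flange: a = T/(0.85 f'_c b_f) = 1905000/(0.85 × 31.2 × 510) = 140.85 mm.
a = 140.85 > h_f = 105 mm: the block extends into the web. Split into flange-overhang and web parts.
C_f = 0.85 f'_c (b_f − b_w) h_f = 0.85 × 31.2 × (510 − 335) × 105 = 487305 N.
Remaining web compression depth: a_w = (T − C_f)/(0.85 f'_c b_w) = (1905000 − 487305)/(0.85 × 31.2 × 335) = 159.57 mm.
M_n = C_f(d − h_f/2) + (T − C_f)(d − a_w/2) = 487305 × (715 − 52.5) + 1417695 × (715 − 79.785) = 322.84 + 900.54 = 1223.38 × 10⁶ N·mm.
M_n = 1223.38 kN·m.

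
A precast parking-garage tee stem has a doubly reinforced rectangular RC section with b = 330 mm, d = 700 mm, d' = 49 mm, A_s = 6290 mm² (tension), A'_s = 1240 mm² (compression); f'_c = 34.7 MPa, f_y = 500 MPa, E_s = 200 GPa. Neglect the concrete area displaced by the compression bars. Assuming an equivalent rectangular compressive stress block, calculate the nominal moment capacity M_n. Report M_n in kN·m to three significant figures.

Assume both tension and compression steel yield.
Net tension couple steel: A_s − A'_s = 5050 mm².
a = (A_s − A'_s) f_y / (0.85 f'_c b) = 2525000/(0.85 × 34.7 × 330) = 259.42 mm.
c = a/β₁ = 259.42/0.802 = 323.47 mm; ε'_s = 0.003(c − d')/c = 0.0025 ≥ f_y/E_s = 0.0025, so compression steel does yield.
M_n = (A_s − A'_s) f_y (d − a/2) + A'_s f_y (d − d') = [2525000 × (700 − 129.71) + 620000 × (700 − 49)] × 10⁻⁶ = 1439.98 + 403.62 = 1843.60 kN·m.

M_n ≈ 1840 kN·m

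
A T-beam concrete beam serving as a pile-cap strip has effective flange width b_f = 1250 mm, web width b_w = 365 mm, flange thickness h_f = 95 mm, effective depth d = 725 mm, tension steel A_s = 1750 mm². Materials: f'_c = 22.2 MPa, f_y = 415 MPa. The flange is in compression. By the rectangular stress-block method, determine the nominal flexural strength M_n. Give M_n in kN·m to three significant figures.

M_n ≈ 515 kN·m

Tension: T = A_s f_y = 1750 × 415 = 726250 N.
Try a within the flange: a = T/(0.85 f'_c b_f) = 726250/(0.85 × 22.2 × 1250) = 30.79 mm.
Since a = 30.79 ≤ h_f = 95 mm, the stress block lies entirely in the flange; analyse as a rectangular beam of width b_f.
M_n = T(d − a/2) = 726250 × (725 − 15.395) = 515.35 × 10⁶ N·mm.
M_n = 515.35 kN·m.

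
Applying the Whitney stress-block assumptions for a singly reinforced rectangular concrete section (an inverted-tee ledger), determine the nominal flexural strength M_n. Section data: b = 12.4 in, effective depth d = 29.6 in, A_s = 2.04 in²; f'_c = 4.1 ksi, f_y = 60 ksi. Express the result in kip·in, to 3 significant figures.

M_n ≈ 3450 kip·in

T = A_s f_y = 2.04 × 60 = 122.4 kips.
a = T/(0.85 f'_c b) = 122.4/(0.85 × 4.1 × 12.4) = 2.832 in.
M_n = T(d − a/2) = 122.4 × (29.6 − 1.416) = 3449.7 kip·in.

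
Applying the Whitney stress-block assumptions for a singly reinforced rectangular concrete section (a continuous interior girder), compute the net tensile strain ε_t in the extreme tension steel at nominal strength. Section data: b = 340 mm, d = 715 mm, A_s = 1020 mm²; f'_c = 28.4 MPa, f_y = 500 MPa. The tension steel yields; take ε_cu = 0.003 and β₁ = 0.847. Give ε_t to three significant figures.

ε_t ≈ 0.0262

a = A_s f_y/(0.85 f'_c b) = 62.14 mm.
β₁ = 0.847, so c = a/β₁ = 62.14/0.847 = 73.36 mm.
From the linear strain diagram with ε_cu = 0.003: ε_t = 0.003 (d − c)/c = 0.003 × (715 − 73.36)/73.36 = 0.0262.
Since ε_t ≥ 0.005, the section is tension-controlled.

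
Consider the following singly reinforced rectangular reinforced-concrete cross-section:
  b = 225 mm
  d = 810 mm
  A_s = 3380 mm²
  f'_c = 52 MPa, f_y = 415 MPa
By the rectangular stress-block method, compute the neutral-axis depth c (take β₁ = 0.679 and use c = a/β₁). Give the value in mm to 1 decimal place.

c ≈ 207.7 mm

T = A_s f_y = 3380 × 415 = 1402700 N = 1402.7 kN.
Setting C = 0.85 f'_c a b equal to T: a = 1402700/(0.85 × 52 × 225) = 141.046 mm.
With β₁ = 0.679, c = a/β₁ = 141.046/0.679 = 207.7 mm.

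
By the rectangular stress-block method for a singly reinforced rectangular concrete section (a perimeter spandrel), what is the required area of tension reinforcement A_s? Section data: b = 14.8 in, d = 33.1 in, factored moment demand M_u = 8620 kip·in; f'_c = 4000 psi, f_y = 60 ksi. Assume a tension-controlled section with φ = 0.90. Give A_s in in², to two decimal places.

M_n = M_u/φ = 8620/0.90 = 9577.78 kip·in.
From M_n = 0.85 f'_c a b (d − a/2):
a = d − √(d² − 2M_n/(0.85 f'_c b)) = 33.1 − √(33.1² − 2 × 9577.78/(0.85 × 4 × 14.8)) = 6.362 in.
A_s = 0.85 f'_c a b / f_y = 0.85 × 4 × 6.362 × 14.8 / 60 = 5.336 in².

A_s ≈ 5.34 in²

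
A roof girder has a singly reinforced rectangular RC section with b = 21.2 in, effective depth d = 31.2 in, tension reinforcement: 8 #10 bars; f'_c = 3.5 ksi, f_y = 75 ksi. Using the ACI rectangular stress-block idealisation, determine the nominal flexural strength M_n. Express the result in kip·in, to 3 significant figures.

M_n ≈ 19200 kip·in

A_s = 8 × 1.27 = 10.16 in².
T = A_s f_y = 10.16 × 75 = 762 kips.
a = T/(0.85 f'_c b) = 762/(0.85 × 3.5 × 21.2) = 12.082 in.
M_n = T(d − a/2) = 762 × (31.2 − 6.041) = 19171.2 kip·in.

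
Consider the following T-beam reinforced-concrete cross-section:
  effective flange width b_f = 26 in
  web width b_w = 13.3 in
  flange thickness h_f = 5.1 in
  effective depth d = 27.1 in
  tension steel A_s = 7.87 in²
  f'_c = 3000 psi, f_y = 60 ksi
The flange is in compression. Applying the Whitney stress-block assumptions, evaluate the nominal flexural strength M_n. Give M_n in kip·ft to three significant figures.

Tension: T = A_s f_y = 7.87 × 60 = 472.2 kips.
Try a within the flange: a = T/(0.85 f'_c b_f) = 472.2/(0.85 × 3 × 26) = 7.122 in.
a = 7.122 > h_f = 5.1 in: the block extends into the web. Split into flange-overhang and web parts.
C_f = 0.85 f'_c (b_f − b_w) h_f = 0.85 × 3 × (26 − 13.3) × 5.1 = 165.2 kips.
Remaining web compression depth: a_w = (T − C_f)/(0.85 f'_c b_w) = (472.2 − 165.2)/(0.85 × 3 × 13.3) = 9.052 in.
M_n = C_f(d − h_f/2) + (T − C_f)(d − a_w/2) = 165.2 × (27.1 − 2.55) + 307 × (27.1 − 4.526) = 4055.7 + 6930.2 = 10985.9 kip·in.
M_n = 10985.9/12 = 915.49 kip·ft.

M_n ≈ 915 kip·ft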